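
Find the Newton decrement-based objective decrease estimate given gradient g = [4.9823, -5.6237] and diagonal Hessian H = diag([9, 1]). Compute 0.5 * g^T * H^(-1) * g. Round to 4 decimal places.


Step 1: H is diagonal, so H^(-1) * g = [0.5536, -5.6237].
Step 2: g^T H^(-1) g = sum_i g_i^2 / H_ii
  = (4.9823)^2/9 + (-5.6237)^2/1
  = 2.7581 + 31.626 = 34.3841
Step 3: Objective decrease = 0.5 * g^T H^(-1) g = 17.1921


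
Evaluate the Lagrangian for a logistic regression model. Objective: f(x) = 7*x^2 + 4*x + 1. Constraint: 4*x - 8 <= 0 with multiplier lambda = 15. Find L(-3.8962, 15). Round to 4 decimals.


Step 1: Evaluate f(x).
f(-3.8962) = 7*(-3.8962)^2 + 4*(-3.8962) + 1 = 91.6778
Step 2: Evaluate g(x).
g(-3.8962) = 4*-3.8962 - 8 = -23.5848
Step 3: Compute Lagrangian.
L = 91.6778 + 15*-23.5848 = -262.0942


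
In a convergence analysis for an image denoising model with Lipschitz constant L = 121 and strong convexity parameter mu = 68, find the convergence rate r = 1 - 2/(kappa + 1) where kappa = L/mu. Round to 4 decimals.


Step 1: Compute the condition number.
kappa = L/mu = 121/68 = 1.7794
Step 2: Compute the convergence rate.
r = 1 - 2/(kappa + 1) = 1 - 2*mu/(L + mu) = (L - mu)/(L + mu) = 53/189 = 0.2804


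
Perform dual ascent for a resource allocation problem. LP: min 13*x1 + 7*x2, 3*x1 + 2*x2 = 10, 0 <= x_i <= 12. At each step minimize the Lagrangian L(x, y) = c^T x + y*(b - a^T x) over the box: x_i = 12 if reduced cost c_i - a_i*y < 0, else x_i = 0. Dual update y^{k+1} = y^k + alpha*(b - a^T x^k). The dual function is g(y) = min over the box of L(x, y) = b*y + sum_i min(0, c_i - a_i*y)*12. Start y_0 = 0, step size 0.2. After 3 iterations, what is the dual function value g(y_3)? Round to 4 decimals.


Dual ascent for LP: min 13*x1 + 7*x2, 3*x1 + 2*x2 = 10, 0 <= x_i <= 12
Step 1: y^k = 0.0, reduced costs: (13.0, 7.0)
  x^k = (0.0, 0.0), subgradient = b - a^T x = 10.0
  y^{k+1} = 0.0 + 0.2*10.0 = 2.0
Step 2: y^k = 2.0, reduced costs: (7.0, 3.0)
  x^k = (0.0, 0.0), subgradient = b - a^T x = 10.0
  y^{k+1} = 2.0 + 0.2*10.0 = 4.0
Step 3: y^k = 4.0, reduced costs: (1.0, -1.0)
  x^k = (0.0, 12.0), subgradient = b - a^T x = -14.0
  y^{k+1} = 4.0 + 0.2*-14.0 = 1.2
Dual objective at y_3 = 1.2: reduced costs (9.4, 4.6), box minimizer x = (0.0, 0.0)
g(y_3) = b*y + (c1 - a1*y)*x1 + (c2 - a2*y)*x2 = 10*1.2 + 9.4*0.0 + 4.6*0.0 = 12.0 + 0.0 + 0.0 = 12.0


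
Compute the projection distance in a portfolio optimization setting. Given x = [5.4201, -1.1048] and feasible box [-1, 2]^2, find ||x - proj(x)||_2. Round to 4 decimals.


Project each component onto [-1, 2].
clip(5.4201) = 2.0, clip(-1.1048) = -1.0
Projection = [2.0, -1.0]
Squared diffs: [11.6971, 0.011]
Distance = sqrt(11.7081) = 3.4217


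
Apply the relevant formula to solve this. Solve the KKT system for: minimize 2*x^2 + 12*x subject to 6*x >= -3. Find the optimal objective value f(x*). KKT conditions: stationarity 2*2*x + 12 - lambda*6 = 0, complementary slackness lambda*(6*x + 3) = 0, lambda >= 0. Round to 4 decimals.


Step 1: Try lambda = 0 (constraint inactive).
x_unc = -12/(2*2) = -3.0
Check: 6*-3.0 = -18.0 < -3 -- violated!
Step 2: Constraint must be active: 6*x = -3
x* = -3/6 = -0.5
lambda = (2*2*(-0.5) + 12)/6 = 1.6667
Step 3: Compute optimal value.
f(x*) = 2*(-0.5)^2 + 12*(-0.5) = -5.5


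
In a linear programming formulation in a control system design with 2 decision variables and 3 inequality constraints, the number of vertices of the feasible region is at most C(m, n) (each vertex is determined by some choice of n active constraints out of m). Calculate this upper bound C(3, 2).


Each vertex corresponds to some choice of n active constraints out of m, so the number of vertices is at most C(m, n) = m! / (n!(m-n)!).
m = 3, n = 2
Numerator: 3 * 2
Denominator: 2! = 2
C(3, 2) = 3


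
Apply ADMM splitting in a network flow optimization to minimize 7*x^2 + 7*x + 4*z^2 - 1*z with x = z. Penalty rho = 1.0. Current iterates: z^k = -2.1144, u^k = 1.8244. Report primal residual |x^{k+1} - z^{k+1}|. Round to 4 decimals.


ADMM iteration with rho = 1.0, z^k = -2.1144, u^k = 1.8244
Step 1: x-update.
Minimize 7*x^2 + 7*x + (1.0/2)*(x + 2.1144 + 1.8244)^2
FOC: (2*7 + 1.0)*x = -7 + 1.0*(-2.1144 - 1.8244)
x^{k+1} = -0.7293
Step 2: z-update.
Minimize 4*z^2 - 1*z + (1.0/2)*(-0.7293 - z + 1.8244)^2
FOC: (2*4 + 1.0)*z = 1 + 1.0*(-0.7293 + 1.8244)
z^{k+1} = 0.2328
Step 3: u-update.
u^{k+1} = 1.8244 - 0.7293 - 0.2328 = 0.8624
Step 4: Primal residual = |-0.7293 - 0.2328| = 0.962


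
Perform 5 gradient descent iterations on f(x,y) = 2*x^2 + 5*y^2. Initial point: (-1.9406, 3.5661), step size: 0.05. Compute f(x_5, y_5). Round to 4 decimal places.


Gradient descent on f(x,y) = 2*x^2 + 5*y^2.
Starting point: (-1.9406, 3.5661), alpha = 0.05
Step 1: grad_x = 2*2*-1.9406 = -7.7624, grad_y = 2*5*3.5661 = 35.661
  x_1 = -1.9406 - 0.05*-7.7624 = -1.5525
  y_1 = 3.5661 - 0.05*35.661 = 1.7831
Step 2: grad_x = 2*2*-1.5525 = -6.2099, grad_y = 2*5*1.7831 = 17.8305
  x_2 = -1.5525 - 0.05*-6.2099 = -1.242
  y_2 = 1.7831 - 0.05*17.8305 = 0.8915
Step 3: grad_x = 2*2*-1.242 = -4.9679, grad_y = 2*5*0.8915 = 8.9153
  x_3 = -1.242 - 0.05*-4.9679 = -0.9936
  y_3 = 0.8915 - 0.05*8.9153 = 0.4458
Step 4: grad_x = 2*2*-0.9936 = -3.9743, grad_y = 2*5*0.4458 = 4.4576
  x_4 = -0.9936 - 0.05*-3.9743 = -0.7949
  y_4 = 0.4458 - 0.05*4.4576 = 0.2229
Step 5: grad_x = 2*2*-0.7949 = -3.1795, grad_y = 2*5*0.2229 = 2.2288
  x_5 = -0.7949 - 0.05*-3.1795 = -0.6359
  y_5 = 0.2229 - 0.05*2.2288 = 0.1114
f(-0.6359, 0.1114) = 2*(-0.6359)^2 + 5*0.1114^2 = 0.8708


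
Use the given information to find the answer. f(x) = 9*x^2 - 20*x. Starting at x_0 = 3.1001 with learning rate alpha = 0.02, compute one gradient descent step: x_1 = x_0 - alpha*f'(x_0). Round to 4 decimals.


We compute the gradient at x_0 and apply the update.
f'(x) = 18*x - 20
f'(3.1001) = 18*3.1001 - 20 = 35.8018
x_1 = 3.1001 - 0.02*35.8018 = 2.3841


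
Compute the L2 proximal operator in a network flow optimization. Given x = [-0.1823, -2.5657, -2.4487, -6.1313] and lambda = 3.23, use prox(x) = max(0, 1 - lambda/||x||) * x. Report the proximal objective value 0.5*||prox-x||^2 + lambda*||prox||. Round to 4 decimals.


Step 1: Compute ||x||.
||x|| = 7.0856
Step 2: Compute scaling factor.
scale = max(0, 1 - 3.23/7.0856) = 0.5441
Step 3: prox(x) = [-0.0992, -1.3961, -1.3324, -3.3363]
||prox(x)|| = 3.8556
Step 4: Proximal objective.
0.5*||prox-x||^2 = 5.2165
lambda*||prox|| = 12.4536
Total = 17.6699


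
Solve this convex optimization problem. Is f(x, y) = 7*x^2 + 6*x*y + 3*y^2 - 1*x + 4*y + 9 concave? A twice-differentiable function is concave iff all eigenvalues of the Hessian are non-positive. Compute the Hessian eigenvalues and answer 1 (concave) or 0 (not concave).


The Hessian of f(x,y) = 7*x^2 + 6*x*y + 3*y^2 - 1*x + 4*y + 9 is:
H = [[14, 6], [6, 6]]
Trace = 14 + 6 = 20
Determinant = 14*6 - (6)^2 = 48
Discriminant = (20)^2 - 4*48 = 208.0
Eigenvalues: lambda_1 = 2.7889, lambda_2 = 17.2111
The function is not concave.

0


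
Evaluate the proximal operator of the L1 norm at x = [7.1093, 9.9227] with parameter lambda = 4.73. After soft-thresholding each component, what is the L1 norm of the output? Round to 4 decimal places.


Soft-thresholding with lambda = 4.73:
prox(7.1093) = sign(7.1093)*max(|7.1093| - 4.73, 0) = 2.3793
prox(9.9227) = sign(9.9227)*max(|9.9227| - 4.73, 0) = 5.1927
prox(x) = [2.3793, 5.1927]
||prox(x)||_1 = 2.3793 + 5.1927 = 7.572


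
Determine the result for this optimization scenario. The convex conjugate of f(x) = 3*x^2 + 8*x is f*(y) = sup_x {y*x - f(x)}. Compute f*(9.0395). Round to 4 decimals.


f*(y) = sup_x {y*x - a*x^2 - b*x} = sup_x {(y-b)*x - a*x^2}
FOC: (y - b) - 2a*x = 0 => x* = (y - b)/(2a)
x* = (9.0395 - 8)/(2*3) = 0.1733
f*(9.0395) = (y-b)^2/(4a) = (9.0395 - 8)^2/(4*3)
= 1.0806/12 = 0.09


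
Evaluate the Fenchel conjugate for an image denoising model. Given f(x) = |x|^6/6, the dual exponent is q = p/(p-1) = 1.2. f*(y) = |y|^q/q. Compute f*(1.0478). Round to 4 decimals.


The conjugate exponent q satisfies 1/p + 1/q = 1.
p = 6, so q = 6/(6 - 1) = 1.2
|y|^q = 1.0478^1.2 = 1.0576
f*(1.0478) = 1.0576 / 1.2 = 0.8814


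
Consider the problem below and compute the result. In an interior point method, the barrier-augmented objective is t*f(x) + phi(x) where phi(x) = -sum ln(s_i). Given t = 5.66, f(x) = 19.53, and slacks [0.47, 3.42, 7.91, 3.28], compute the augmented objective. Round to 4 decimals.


Step 1: Compute log-barrier.
ln values: [-0.755, 1.2296, 2.0681, 1.1878]
phi = -(-0.755 + 1.2296 + 2.0681 + 1.1878) = -3.7306
Step 2: Compute augmented objective.
t*f(x) = 5.66*19.53 = 110.5398
Total = 110.5398 - 3.7306 = 106.8092


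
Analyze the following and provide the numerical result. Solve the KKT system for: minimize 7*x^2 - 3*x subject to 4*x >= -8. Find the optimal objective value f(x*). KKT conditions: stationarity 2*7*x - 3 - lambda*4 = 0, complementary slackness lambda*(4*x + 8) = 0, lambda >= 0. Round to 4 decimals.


Step 1: Try lambda = 0 (constraint inactive).
Stationarity: 2*7*x - 3 = 0
x* = 3/(2*7) = 3/14 = 0.2143 (rounded; the exact value 3/14 is used below)
Check constraint: 4*0.2143 = 0.8572 >= -8 -- satisfied.
Step 2: Compute optimal value.
f(x*) = 7*(3/14)^2 - 3*(3/14) = -0.3214


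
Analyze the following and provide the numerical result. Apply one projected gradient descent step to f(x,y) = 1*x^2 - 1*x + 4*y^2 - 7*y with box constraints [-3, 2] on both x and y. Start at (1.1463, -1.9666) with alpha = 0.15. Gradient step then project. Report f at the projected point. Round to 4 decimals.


Step 1: Compute gradient at (1.1463, -1.9666).
grad_x = 2*1*1.1463 - 1 = 1.2926
grad_y = 2*4*-1.9666 - 7 = -22.7328
Step 2: Gradient step.
x_raw = 1.1463 - 0.15*1.2926 = 0.9524
y_raw = -1.9666 - 0.15*-22.7328 = 1.4433
Step 3: Project onto [-3, 2].
x_proj = clip(0.9524) = 0.9524
y_proj = clip(1.4433) = 1.4433
Step 4: Evaluate f.
f(0.9524, 1.4433) = -1.8159


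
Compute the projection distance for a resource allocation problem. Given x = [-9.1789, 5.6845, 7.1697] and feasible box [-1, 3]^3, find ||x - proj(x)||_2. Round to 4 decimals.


Project each component onto [-1, 3].
clip(-9.1789) = -1.0, clip(5.6845) = 3.0, clip(7.1697) = 3.0
Projection = [-1.0, 3.0, 3.0]
Squared diffs: [66.8944, 7.2065, 17.3864]
Distance = sqrt(91.4873) = 9.5649


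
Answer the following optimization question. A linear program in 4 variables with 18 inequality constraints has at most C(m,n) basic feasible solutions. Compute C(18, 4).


Each vertex corresponds to some choice of n active constraints out of m, so the number of vertices is at most C(m, n) = m! / (n!(m-n)!).
m = 18, n = 4
Numerator: 18 * 17 * 16 * 15
Denominator: 4! = 24
C(18, 4) = 3060


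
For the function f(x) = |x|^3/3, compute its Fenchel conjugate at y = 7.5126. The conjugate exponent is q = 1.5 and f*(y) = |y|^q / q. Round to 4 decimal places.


The conjugate exponent q satisfies 1/p + 1/q = 1.
p = 3, so q = 3/(3 - 1) = 1.5
|y|^q = 7.5126^1.5 = 20.5914
f*(7.5126) = 20.5914 / 1.5 = 13.7276


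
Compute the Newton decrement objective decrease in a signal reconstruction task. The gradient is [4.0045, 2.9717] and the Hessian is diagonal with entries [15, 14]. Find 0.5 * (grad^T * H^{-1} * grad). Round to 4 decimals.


Step 1: H is diagonal, so H^(-1) * g = [0.267, 0.2123].
Step 2: g^T H^(-1) g = sum_i g_i^2 / H_ii
  = (4.0045)^2/15 + (2.9717)^2/14
  = 1.0691 + 0.6308 = 1.6999
Step 3: Objective decrease = 0.5 * g^T H^(-1) g = 0.8499


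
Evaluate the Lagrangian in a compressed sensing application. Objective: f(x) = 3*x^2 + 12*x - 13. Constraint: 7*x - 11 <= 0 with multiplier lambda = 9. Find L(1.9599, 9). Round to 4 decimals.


Step 1: Evaluate f(x).
f(1.9599) = 3*1.9599^2 + 12*1.9599 - 13 = 22.0424
Step 2: Evaluate g(x).
g(1.9599) = 7*1.9599 - 11 = 2.7193
Step 3: Compute Lagrangian.
L = 22.0424 + 9*2.7193 = 46.5161


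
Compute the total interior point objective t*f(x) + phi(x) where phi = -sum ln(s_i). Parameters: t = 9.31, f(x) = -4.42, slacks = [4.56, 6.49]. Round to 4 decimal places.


Step 1: Compute log-barrier.
ln values: [1.5173, 1.8703]
phi = -(1.5173 + 1.8703) = -3.3876
Step 2: Compute augmented objective.
t*f(x) = 9.31*-4.42 = -41.1502
Total = -41.1502 - 3.3876 = -44.5378


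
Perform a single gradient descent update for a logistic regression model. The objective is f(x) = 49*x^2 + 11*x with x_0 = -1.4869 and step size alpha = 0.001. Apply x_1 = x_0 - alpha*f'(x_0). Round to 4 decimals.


We compute the gradient at x_0 and apply the update.
f'(x) = 98*x + 11
f'(-1.4869) = 98*-1.4869 + 11 = -134.7162
x_1 = -1.4869 - 0.001*-134.7162 = -1.3522


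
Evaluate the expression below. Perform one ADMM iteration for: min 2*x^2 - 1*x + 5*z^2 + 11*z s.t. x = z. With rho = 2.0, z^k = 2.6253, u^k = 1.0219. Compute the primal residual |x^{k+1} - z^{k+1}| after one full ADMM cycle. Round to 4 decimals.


ADMM iteration with rho = 2.0, z^k = 2.6253, u^k = 1.0219
Step 1: x-update.
Minimize 2*x^2 - 1*x + (2.0/2)*(x - 2.6253 + 1.0219)^2
FOC: (2*2 + 2.0)*x = 1 + 2.0*(2.6253 - 1.0219)
x^{k+1} = 0.7011
Step 2: z-update.
Minimize 5*z^2 + 11*z + (2.0/2)*(0.7011 - z + 1.0219)^2
FOC: (2*5 + 2.0)*z = -11 + 2.0*(0.7011 + 1.0219)
z^{k+1} = -0.6295
Step 3: u-update.
u^{k+1} = 1.0219 + 0.7011 + 0.6295 = 2.3525
Step 4: Primal residual = |0.7011 + 0.6295| = 1.3306


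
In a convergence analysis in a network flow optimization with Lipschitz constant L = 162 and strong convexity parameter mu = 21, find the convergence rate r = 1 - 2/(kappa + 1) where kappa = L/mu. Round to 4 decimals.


Step 1: Compute the condition number.
kappa = L/mu = 162/21 = 7.7143
Step 2: Compute the convergence rate.
r = 1 - 2/(kappa + 1) = 1 - 2*mu/(L + mu) = (L - mu)/(L + mu) = 141/183 = 0.7705


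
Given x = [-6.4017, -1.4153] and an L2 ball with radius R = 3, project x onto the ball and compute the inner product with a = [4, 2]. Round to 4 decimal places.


Step 1: Compute ||x|| (intermediates to 6 decimals).
||x|| = sqrt((-6.4017)^2 + (-1.4153)^2) = 6.556282
Step 2: Project.
Since ||x|| > R, scale = R/||x|| = 3/6.556282 = 0.457576, proj(x) = scale * x
proj(x) = [-2.929264, -0.647607]
Step 3: Dot product.
a^T * proj(x) = 4*(-2.929264) + 2*(-0.647607) = -13.0123


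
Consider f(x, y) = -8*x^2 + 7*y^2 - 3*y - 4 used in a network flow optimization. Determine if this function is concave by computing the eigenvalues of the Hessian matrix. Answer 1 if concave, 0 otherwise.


The Hessian of f(x,y) = -8*x^2 + 7*y^2 - 3*y - 4 is:
H = [[-16, 0], [0, 14]]
Trace = -16 + 14 = -2
Determinant = -16*14 - (0)^2 = -224
Discriminant = (-2)^2 - 4*-224 = 900.0
Eigenvalues: lambda_1 = -16.0, lambda_2 = 14.0
The function is not concave.

0


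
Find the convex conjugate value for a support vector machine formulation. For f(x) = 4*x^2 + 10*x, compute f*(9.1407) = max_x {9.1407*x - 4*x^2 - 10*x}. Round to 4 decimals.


f*(y) = sup_x {y*x - a*x^2 - b*x} = sup_x {(y-b)*x - a*x^2}
FOC: (y - b) - 2a*x = 0 => x* = (y - b)/(2a)
x* = (9.1407 - 10)/(2*4) = -0.1074
f*(9.1407) = (y-b)^2/(4a) = (9.1407 - 10)^2/(4*4)
= 0.7384/16 = 0.0461


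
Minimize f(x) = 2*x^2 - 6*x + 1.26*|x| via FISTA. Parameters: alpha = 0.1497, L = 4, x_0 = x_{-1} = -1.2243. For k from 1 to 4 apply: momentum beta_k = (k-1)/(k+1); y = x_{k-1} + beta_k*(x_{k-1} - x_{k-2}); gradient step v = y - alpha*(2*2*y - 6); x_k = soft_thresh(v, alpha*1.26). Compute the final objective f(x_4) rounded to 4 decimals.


FISTA on f(x) = 2*x^2 - 6*x + 1.26*|x|
L = 4, alpha = 0.1497
Iteration 1: beta = 0.0, y = -1.2243 + 0.0*(-1.2243 + 1.2243) = -1.2243
  grad(y) = -10.8972, v = y - alpha*grad = 0.407
  prox(v) = soft_thresh(0.407, 0.1886) = 0.2184
Iteration 2: beta = 0.3333, y = 0.2184 + 0.3333*(0.2184 + 1.2243) = 0.6993
  grad(y) = -3.2029, v = y - alpha*grad = 1.1788
  prox(v) = soft_thresh(1.1788, 0.1886) = 0.9901
Iteration 3: beta = 0.5, y = 0.9901 + 0.5*(0.9901 - 0.2184) = 1.376
  grad(y) = -0.496, v = y - alpha*grad = 1.4503
  prox(v) = soft_thresh(1.4503, 0.1886) = 1.2616
Iteration 4: beta = 0.6, y = 1.2616 + 0.6*(1.2616 - 0.9901) = 1.4245
  grad(y) = -0.3019, v = y - alpha*grad = 1.4697
  prox(v) = soft_thresh(1.4697, 0.1886) = 1.2811
f(x_4) = 2*1.2811^2 - 6*1.2811 + 1.26*|1.2811| = -2.79


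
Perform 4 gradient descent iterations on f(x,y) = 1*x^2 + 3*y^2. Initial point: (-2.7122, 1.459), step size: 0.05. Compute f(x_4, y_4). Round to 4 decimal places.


Gradient descent on f(x,y) = 1*x^2 + 3*y^2.
Starting point: (-2.7122, 1.459), alpha = 0.05
Step 1: grad_x = 2*1*-2.7122 = -5.4244, grad_y = 2*3*1.459 = 8.754
  x_1 = -2.7122 - 0.05*-5.4244 = -2.441
  y_1 = 1.459 - 0.05*8.754 = 1.0213
Step 2: grad_x = 2*1*-2.441 = -4.882, grad_y = 2*3*1.0213 = 6.1278
  x_2 = -2.441 - 0.05*-4.882 = -2.1969
  y_2 = 1.0213 - 0.05*6.1278 = 0.7149
Step 3: grad_x = 2*1*-2.1969 = -4.3938, grad_y = 2*3*0.7149 = 4.2895
  x_3 = -2.1969 - 0.05*-4.3938 = -1.9772
  y_3 = 0.7149 - 0.05*4.2895 = 0.5004
Step 4: grad_x = 2*1*-1.9772 = -3.9544, grad_y = 2*3*0.5004 = 3.0026
  x_4 = -1.9772 - 0.05*-3.9544 = -1.7795
  y_4 = 0.5004 - 0.05*3.0026 = 0.3503
f(-1.7795, 0.3503) = 1*(-1.7795)^2 + 3*0.3503^2 = 3.5347


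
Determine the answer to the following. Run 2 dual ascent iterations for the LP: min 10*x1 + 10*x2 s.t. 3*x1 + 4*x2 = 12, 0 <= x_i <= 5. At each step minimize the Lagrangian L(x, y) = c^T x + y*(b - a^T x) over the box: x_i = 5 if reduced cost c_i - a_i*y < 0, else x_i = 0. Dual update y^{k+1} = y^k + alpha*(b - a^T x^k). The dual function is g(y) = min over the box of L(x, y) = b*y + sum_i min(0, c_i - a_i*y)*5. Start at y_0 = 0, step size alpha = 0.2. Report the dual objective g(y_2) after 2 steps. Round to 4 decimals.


Dual ascent for LP: min 10*x1 + 10*x2, 3*x1 + 4*x2 = 12, 0 <= x_i <= 5
Step 1: y^k = 0.0, reduced costs: (10.0, 10.0)
  x^k = (0.0, 0.0), subgradient = b - a^T x = 12.0
  y^{k+1} = 0.0 + 0.2*12.0 = 2.4
Step 2: y^k = 2.4, reduced costs: (2.8, 0.4)
  x^k = (0.0, 0.0), subgradient = b - a^T x = 12.0
  y^{k+1} = 2.4 + 0.2*12.0 = 4.8
Dual objective at y_2 = 4.8: reduced costs (-4.4, -9.2), box minimizer x = (5.0, 5.0)
g(y_2) = b*y + (c1 - a1*y)*x1 + (c2 - a2*y)*x2 = 12*4.8 + (-4.4)*5.0 + (-9.2)*5.0 = 57.6 - 22.0 - 46.0 = -10.4


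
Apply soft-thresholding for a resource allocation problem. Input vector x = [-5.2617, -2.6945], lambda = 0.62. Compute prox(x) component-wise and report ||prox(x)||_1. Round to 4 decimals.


Soft-thresholding with lambda = 0.62:
prox(-5.2617) = sign(-5.2617)*max(|-5.2617| - 0.62, 0) = -4.6417
prox(-2.6945) = sign(-2.6945)*max(|-2.6945| - 0.62, 0) = -2.0745
prox(x) = [-4.6417, -2.0745]
||prox(x)||_1 = 4.6417 + 2.0745 = 6.7162


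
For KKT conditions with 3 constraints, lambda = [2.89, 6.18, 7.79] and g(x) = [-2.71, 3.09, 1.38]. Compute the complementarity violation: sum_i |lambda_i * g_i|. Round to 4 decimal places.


KKT complementary slackness check:
lambda_1 * g_1 = 2.89 * -2.71 = -7.8319
lambda_2 * g_2 = 6.18 * 3.09 = 19.0962
lambda_3 * g_3 = 7.79 * 1.38 = 10.7502
Total violation = 7.8319 + 19.0962 + 10.7502 = 37.6783


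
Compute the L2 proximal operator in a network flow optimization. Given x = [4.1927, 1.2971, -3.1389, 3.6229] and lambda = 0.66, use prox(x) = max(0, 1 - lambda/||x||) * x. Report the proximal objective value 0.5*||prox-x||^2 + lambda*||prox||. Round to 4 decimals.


Step 1: Compute ||x||.
||x|| = 6.4992
Step 2: Compute scaling factor.
scale = max(0, 1 - 0.66/6.4992) = 0.8984
Step 3: prox(x) = [3.7669, 1.1654, -2.8201, 3.255]
||prox(x)|| = 5.8392
Step 4: Proximal objective.
0.5*||prox-x||^2 = 0.2178
lambda*||prox|| = 3.8539
Total = 4.0717


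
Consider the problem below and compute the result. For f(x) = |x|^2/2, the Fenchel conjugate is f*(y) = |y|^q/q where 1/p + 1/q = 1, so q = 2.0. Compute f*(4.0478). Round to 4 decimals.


The conjugate exponent q satisfies 1/p + 1/q = 1.
p = 2, so q = 2/(2 - 1) = 2.0
|y|^q = 4.0478^2.0 = 16.3847
f*(4.0478) = 16.3847 / 2.0 = 8.1923


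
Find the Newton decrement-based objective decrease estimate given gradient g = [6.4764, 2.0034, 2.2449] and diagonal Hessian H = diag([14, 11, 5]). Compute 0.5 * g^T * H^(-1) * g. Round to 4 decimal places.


Step 1: H is diagonal, so H^(-1) * g = [0.4626, 0.1821, 0.449].
Step 2: g^T H^(-1) g = sum_i g_i^2 / H_ii
  = (6.4764)^2/14 + (2.0034)^2/11 + (2.2449)^2/5
  = 2.996 + 0.3649 + 1.0079 = 4.3688
Step 3: Objective decrease = 0.5 * g^T H^(-1) g = 2.1844


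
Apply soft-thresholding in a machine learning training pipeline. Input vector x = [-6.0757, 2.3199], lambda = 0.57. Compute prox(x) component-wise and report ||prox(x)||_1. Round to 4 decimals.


Soft-thresholding with lambda = 0.57:
prox(-6.0757) = sign(-6.0757)*max(|-6.0757| - 0.57, 0) = -5.5057
prox(2.3199) = sign(2.3199)*max(|2.3199| - 0.57, 0) = 1.7499
prox(x) = [-5.5057, 1.7499]
||prox(x)||_1 = 5.5057 + 1.7499 = 7.2556


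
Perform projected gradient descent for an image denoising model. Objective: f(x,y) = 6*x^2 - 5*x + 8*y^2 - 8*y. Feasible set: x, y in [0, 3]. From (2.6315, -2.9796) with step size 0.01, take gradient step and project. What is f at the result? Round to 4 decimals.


Step 1: Compute gradient at (2.6315, -2.9796).
grad_x = 2*6*2.6315 - 5 = 26.578
grad_y = 2*8*-2.9796 - 8 = -55.6736
Step 2: Gradient step.
x_raw = 2.6315 - 0.01*26.578 = 2.3657
y_raw = -2.9796 - 0.01*-55.6736 = -2.4229
Step 3: Project onto [0, 3].
x_proj = clip(2.3657) = 2.3657
y_proj = clip(-2.4229) = 0.0
Step 4: Evaluate f.
f(2.3657, 0.0) = 21.7512


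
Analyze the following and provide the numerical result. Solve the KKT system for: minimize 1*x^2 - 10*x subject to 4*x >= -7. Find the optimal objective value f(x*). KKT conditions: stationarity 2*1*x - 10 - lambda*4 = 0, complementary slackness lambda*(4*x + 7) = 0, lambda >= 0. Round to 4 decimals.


Step 1: Try lambda = 0 (constraint inactive).
Stationarity: 2*1*x - 10 = 0
x* = 10/(2*1) = 5.0
Check constraint: 4*5.0 = 20.0 >= -7 -- satisfied.
Step 2: Compute optimal value.
f(x*) = 1*5.0^2 - 10*5.0 = -25.0


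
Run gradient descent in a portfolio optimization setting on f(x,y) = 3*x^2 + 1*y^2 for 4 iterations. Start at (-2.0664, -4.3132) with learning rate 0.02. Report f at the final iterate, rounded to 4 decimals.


Gradient descent on f(x,y) = 3*x^2 + 1*y^2.
Starting point: (-2.0664, -4.3132), alpha = 0.02
Step 1: grad_x = 2*3*-2.0664 = -12.3984, grad_y = 2*1*-4.3132 = -8.6264
  x_1 = -2.0664 - 0.02*-12.3984 = -1.8184
  y_1 = -4.3132 - 0.02*-8.6264 = -4.1407
Step 2: grad_x = 2*3*-1.8184 = -10.9106, grad_y = 2*1*-4.1407 = -8.2813
  x_2 = -1.8184 - 0.02*-10.9106 = -1.6002
  y_2 = -4.1407 - 0.02*-8.2813 = -3.975
Step 3: grad_x = 2*3*-1.6002 = -9.6013, grad_y = 2*1*-3.975 = -7.9501
  x_3 = -1.6002 - 0.02*-9.6013 = -1.4082
  y_3 = -3.975 - 0.02*-7.9501 = -3.816
Step 4: grad_x = 2*3*-1.4082 = -8.4492, grad_y = 2*1*-3.816 = -7.6321
  x_4 = -1.4082 - 0.02*-8.4492 = -1.2392
  y_4 = -3.816 - 0.02*-7.6321 = -3.6634
f(-1.2392, -3.6634) = 3*(-1.2392)^2 + 1*(-3.6634)^2 = 18.0274


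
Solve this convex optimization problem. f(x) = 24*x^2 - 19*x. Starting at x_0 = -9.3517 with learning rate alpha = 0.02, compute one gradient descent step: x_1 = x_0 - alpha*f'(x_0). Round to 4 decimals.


We compute the gradient at x_0 and apply the update.
f'(x) = 48*x - 19
f'(-9.3517) = 48*-9.3517 - 19 = -467.8816
x_1 = -9.3517 - 0.02*-467.8816 = 0.0059


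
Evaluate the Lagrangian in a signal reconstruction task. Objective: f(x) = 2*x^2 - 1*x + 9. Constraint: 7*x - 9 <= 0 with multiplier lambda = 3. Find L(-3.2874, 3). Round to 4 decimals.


Step 1: Evaluate f(x).
f(-3.2874) = 2*(-3.2874)^2 - 1*(-3.2874) + 9 = 33.9014
Step 2: Evaluate g(x).
g(-3.2874) = 7*-3.2874 - 9 = -32.0118
Step 3: Compute Lagrangian.
L = 33.9014 + 3*-32.0118 = -62.134


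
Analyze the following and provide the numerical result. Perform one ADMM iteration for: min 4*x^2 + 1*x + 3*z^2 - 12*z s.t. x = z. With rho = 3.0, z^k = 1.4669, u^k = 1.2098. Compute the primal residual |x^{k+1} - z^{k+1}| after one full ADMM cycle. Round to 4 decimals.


ADMM iteration with rho = 3.0, z^k = 1.4669, u^k = 1.2098
Step 1: x-update.
Minimize 4*x^2 + 1*x + (3.0/2)*(x - 1.4669 + 1.2098)^2
FOC: (2*4 + 3.0)*x = -1 + 3.0*(1.4669 - 1.2098)
x^{k+1} = -0.0208
Step 2: z-update.
Minimize 3*z^2 - 12*z + (3.0/2)*(-0.0208 - z + 1.2098)^2
FOC: (2*3 + 3.0)*z = 12 + 3.0*(-0.0208 + 1.2098)
z^{k+1} = 1.7297
Step 3: u-update.
u^{k+1} = 1.2098 - 0.0208 - 1.7297 = -0.5407
Step 4: Primal residual = |-0.0208 - 1.7297| = 1.7505


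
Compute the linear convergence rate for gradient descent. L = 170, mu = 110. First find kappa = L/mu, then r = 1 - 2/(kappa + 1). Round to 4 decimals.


Step 1: Compute the condition number.
kappa = L/mu = 170/110 = 1.5455
Step 2: Compute the convergence rate.
r = 1 - 2/(kappa + 1) = 1 - 2*mu/(L + mu) = (L - mu)/(L + mu) = 60/280 = 0.2143


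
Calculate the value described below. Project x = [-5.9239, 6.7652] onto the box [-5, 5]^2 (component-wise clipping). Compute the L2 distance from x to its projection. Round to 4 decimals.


Project each component onto [-5, 5].
clip(-5.9239) = -5.0, clip(6.7652) = 5.0
Projection = [-5.0, 5.0]
Squared diffs: [0.8536, 3.1159]
Distance = sqrt(3.9695) = 1.9924


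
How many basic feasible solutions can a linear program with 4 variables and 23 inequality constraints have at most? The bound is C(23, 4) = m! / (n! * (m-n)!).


Each vertex corresponds to some choice of n active constraints out of m, so the number of vertices is at most C(m, n) = m! / (n!(m-n)!).
m = 23, n = 4
Numerator: 23 * 22 * 21 * 20
Denominator: 4! = 24
C(23, 4) = 8855


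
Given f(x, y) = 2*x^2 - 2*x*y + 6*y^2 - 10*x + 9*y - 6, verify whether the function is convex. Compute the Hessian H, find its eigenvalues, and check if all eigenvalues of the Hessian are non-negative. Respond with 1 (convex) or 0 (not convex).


The Hessian of f(x,y) = 2*x^2 - 2*x*y + 6*y^2 - 10*x + 9*y - 6 is:
H = [[4, -2], [-2, 12]]
Trace = 4 + 12 = 16
Determinant = 4*12 - (-2)^2 = 44
Discriminant = (16)^2 - 4*44 = 80.0
Eigenvalues: lambda_1 = 3.5279, lambda_2 = 12.4721
The function is convex.

1


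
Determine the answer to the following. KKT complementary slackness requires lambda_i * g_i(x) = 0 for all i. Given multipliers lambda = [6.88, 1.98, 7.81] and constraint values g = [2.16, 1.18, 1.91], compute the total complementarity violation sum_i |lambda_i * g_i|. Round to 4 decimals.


KKT complementary slackness check:
lambda_1 * g_1 = 6.88 * 2.16 = 14.8608
lambda_2 * g_2 = 1.98 * 1.18 = 2.3364
lambda_3 * g_3 = 7.81 * 1.91 = 14.9171
Total violation = 14.8608 + 2.3364 + 14.9171 = 32.1143


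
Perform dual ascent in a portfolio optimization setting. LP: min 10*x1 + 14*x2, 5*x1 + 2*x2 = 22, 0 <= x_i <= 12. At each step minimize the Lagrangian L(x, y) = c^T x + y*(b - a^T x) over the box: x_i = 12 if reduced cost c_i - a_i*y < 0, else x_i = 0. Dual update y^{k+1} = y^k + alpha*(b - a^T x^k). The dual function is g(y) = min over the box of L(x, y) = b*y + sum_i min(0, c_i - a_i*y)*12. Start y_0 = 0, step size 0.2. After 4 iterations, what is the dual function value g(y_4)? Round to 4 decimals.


Dual ascent for LP: min 10*x1 + 14*x2, 5*x1 + 2*x2 = 22, 0 <= x_i <= 12
Step 1: y^k = 0.0, reduced costs: (10.0, 14.0)
  x^k = (0.0, 0.0), subgradient = b - a^T x = 22.0
  y^{k+1} = 0.0 + 0.2*22.0 = 4.4
Step 2: y^k = 4.4, reduced costs: (-12.0, 5.2)
  x^k = (12.0, 0.0), subgradient = b - a^T x = -38.0
  y^{k+1} = 4.4 + 0.2*-38.0 = -3.2
Step 3: y^k = -3.2, reduced costs: (26.0, 20.4)
  x^k = (0.0, 0.0), subgradient = b - a^T x = 22.0
  y^{k+1} = -3.2 + 0.2*22.0 = 1.2
Step 4: y^k = 1.2, reduced costs: (4.0, 11.6)
  x^k = (0.0, 0.0), subgradient = b - a^T x = 22.0
  y^{k+1} = 1.2 + 0.2*22.0 = 5.6
Dual objective at y_4 = 5.6: reduced costs (-18.0, 2.8), box minimizer x = (12.0, 0.0)
g(y_4) = b*y + (c1 - a1*y)*x1 + (c2 - a2*y)*x2 = 22*5.6 + (-18.0)*12.0 + 2.8*0.0 = 123.2 - 216.0 + 0.0 = -92.8


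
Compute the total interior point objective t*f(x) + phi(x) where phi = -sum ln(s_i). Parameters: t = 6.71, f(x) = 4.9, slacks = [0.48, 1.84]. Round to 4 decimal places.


Step 1: Compute log-barrier.
ln values: [-0.734, 0.6098]
phi = -(-0.734 + 0.6098) = 0.1242
Step 2: Compute augmented objective.
t*f(x) = 6.71*4.9 = 32.879
Total = 32.879 + 0.1242 = 33.0032


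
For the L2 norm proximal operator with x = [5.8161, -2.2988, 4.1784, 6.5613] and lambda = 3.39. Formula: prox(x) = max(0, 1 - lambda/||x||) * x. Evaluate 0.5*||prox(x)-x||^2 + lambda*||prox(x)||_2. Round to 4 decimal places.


Step 1: Compute ||x||.
||x|| = 9.981
Step 2: Compute scaling factor.
scale = max(0, 1 - 3.39/9.981) = 0.6604
Step 3: prox(x) = [3.8407, -1.518, 2.7592, 4.3328]
||prox(x)|| = 6.591
Step 4: Proximal objective.
0.5*||prox-x||^2 = 5.7461
lambda*||prox|| = 22.3435
Total = 28.0897


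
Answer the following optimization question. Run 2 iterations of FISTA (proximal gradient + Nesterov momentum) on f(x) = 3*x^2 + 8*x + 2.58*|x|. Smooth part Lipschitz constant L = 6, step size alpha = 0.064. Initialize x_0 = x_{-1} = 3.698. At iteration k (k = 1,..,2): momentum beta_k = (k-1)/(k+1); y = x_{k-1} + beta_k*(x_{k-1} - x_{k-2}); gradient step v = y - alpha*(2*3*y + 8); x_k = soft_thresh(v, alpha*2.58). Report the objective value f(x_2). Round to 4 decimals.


FISTA on f(x) = 3*x^2 + 8*x + 2.58*|x|
L = 6, alpha = 0.064
Iteration 1: beta = 0.0, y = 3.698 + 0.0*(3.698 - 3.698) = 3.698
  grad(y) = 30.188, v = y - alpha*grad = 1.766
  prox(v) = soft_thresh(1.766, 0.1651) = 1.6008
Iteration 2: beta = 0.3333, y = 1.6008 + 0.3333*(1.6008 - 3.698) = 0.9018
  grad(y) = 13.4108, v = y - alpha*grad = 0.0435
  prox(v) = soft_thresh(0.0435, 0.1651) = 0.0
f(x_2) = 3*0.0^2 + 8*0.0 + 2.58*|0.0| = 0.0


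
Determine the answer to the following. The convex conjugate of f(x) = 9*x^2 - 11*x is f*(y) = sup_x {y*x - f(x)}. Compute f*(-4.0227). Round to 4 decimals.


f*(y) = sup_x {y*x - a*x^2 - b*x} = sup_x {(y-b)*x - a*x^2}
FOC: (y - b) - 2a*x = 0 => x* = (y - b)/(2a)
x* = (-4.0227 + 11)/(2*9) = 0.3876
f*(-4.0227) = (y-b)^2/(4a) = (-4.0227 + 11)^2/(4*9)
= 48.6827/36 = 1.3523


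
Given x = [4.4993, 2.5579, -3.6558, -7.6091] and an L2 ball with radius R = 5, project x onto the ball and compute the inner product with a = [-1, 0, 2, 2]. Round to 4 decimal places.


Step 1: Compute ||x|| (intermediates to 6 decimals).
||x|| = sqrt(4.4993^2 + 2.5579^2 + (-3.6558)^2 + (-7.6091)^2) = 9.902011
Step 2: Project.
Since ||x|| > R, scale = R/||x|| = 5/9.902011 = 0.504948, proj(x) = scale * x
proj(x) = [2.271913, 1.291606, -1.845989, -3.8422]
Step 3: Dot product.
a^T * proj(x) = -1*2.271913 + 0*1.291606 + 2*(-1.845989) + 2*(-3.8422) = -13.6483


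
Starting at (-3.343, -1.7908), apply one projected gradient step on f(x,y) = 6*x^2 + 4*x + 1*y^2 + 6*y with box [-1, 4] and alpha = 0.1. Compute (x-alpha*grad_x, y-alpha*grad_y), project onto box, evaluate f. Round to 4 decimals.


Step 1: Compute gradient at (-3.343, -1.7908).
grad_x = 2*6*-3.343 + 4 = -36.116
grad_y = 2*1*-1.7908 + 6 = 2.4184
Step 2: Gradient step.
x_raw = -3.343 - 0.1*-36.116 = 0.2686
y_raw = -1.7908 - 0.1*2.4184 = -2.0326
Step 3: Project onto [-1, 4].
x_proj = clip(0.2686) = 0.2686
y_proj = clip(-2.0326) = -1.0
Step 4: Evaluate f.
f(0.2686, -1.0) = -3.4927


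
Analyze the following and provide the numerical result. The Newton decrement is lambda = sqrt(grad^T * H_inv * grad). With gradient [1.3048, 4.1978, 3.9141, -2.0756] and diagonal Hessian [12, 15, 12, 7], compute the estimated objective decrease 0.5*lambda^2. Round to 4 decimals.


Step 1: H is diagonal, so H^(-1) * g = [0.1087, 0.2799, 0.3262, -0.2965].
Step 2: g^T H^(-1) g = sum_i g_i^2 / H_ii
  = (1.3048)^2/12 + (4.1978)^2/15 + (3.9141)^2/12 + (-2.0756)^2/7
  = 0.1419 + 1.1748 + 1.2767 + 0.6154 = 3.2088
Step 3: Objective decrease = 0.5 * g^T H^(-1) g = 1.6044


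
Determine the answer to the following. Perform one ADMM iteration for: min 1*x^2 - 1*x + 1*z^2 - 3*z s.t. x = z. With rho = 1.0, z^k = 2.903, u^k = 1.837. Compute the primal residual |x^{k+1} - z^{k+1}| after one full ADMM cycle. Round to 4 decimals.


ADMM iteration with rho = 1.0, z^k = 2.903, u^k = 1.837
Step 1: x-update.
Minimize 1*x^2 - 1*x + (1.0/2)*(x - 2.903 + 1.837)^2
FOC: (2*1 + 1.0)*x = 1 + 1.0*(2.903 - 1.837)
x^{k+1} = 0.6887
Step 2: z-update.
Minimize 1*z^2 - 3*z + (1.0/2)*(0.6887 - z + 1.837)^2
FOC: (2*1 + 1.0)*z = 3 + 1.0*(0.6887 + 1.837)
z^{k+1} = 1.8419
Step 3: u-update.
u^{k+1} = 1.837 + 0.6887 - 1.8419 = 0.6838
Step 4: Primal residual = |0.6887 - 1.8419| = 1.1532


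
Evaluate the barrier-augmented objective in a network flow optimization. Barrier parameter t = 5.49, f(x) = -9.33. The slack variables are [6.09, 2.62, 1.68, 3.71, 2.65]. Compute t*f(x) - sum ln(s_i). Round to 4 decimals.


Step 1: Compute log-barrier.
ln values: [1.8066, 0.9632, 0.5188, 1.311, 0.9746]
phi = -(1.8066 + 0.9632 + 0.5188 + 1.311 + 0.9746) = -5.5742
Step 2: Compute augmented objective.
t*f(x) = 5.49*-9.33 = -51.2217
Total = -51.2217 - 5.5742 = -56.7959


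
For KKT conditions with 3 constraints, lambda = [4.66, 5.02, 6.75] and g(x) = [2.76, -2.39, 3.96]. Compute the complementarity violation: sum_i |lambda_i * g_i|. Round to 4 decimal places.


KKT complementary slackness check:
lambda_1 * g_1 = 4.66 * 2.76 = 12.8616
lambda_2 * g_2 = 5.02 * -2.39 = -11.9978
lambda_3 * g_3 = 6.75 * 3.96 = 26.73
Total violation = 12.8616 + 11.9978 + 26.73 = 51.5894


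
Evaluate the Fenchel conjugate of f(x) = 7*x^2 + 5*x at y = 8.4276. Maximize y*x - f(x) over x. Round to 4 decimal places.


f*(y) = sup_x {y*x - a*x^2 - b*x} = sup_x {(y-b)*x - a*x^2}
FOC: (y - b) - 2a*x = 0 => x* = (y - b)/(2a)
x* = (8.4276 - 5)/(2*7) = 0.2448
f*(8.4276) = (y-b)^2/(4a) = (8.4276 - 5)^2/(4*7)
= 11.7484/28 = 0.4196


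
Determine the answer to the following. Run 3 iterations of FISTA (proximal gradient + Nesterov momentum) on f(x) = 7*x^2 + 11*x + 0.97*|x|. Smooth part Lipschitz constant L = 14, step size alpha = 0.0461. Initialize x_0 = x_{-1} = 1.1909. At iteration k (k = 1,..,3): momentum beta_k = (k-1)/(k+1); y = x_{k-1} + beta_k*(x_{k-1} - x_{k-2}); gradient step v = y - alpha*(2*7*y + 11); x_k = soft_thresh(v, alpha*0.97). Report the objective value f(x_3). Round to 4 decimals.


FISTA on f(x) = 7*x^2 + 11*x + 0.97*|x|
L = 14, alpha = 0.0461
Iteration 1: beta = 0.0, y = 1.1909 + 0.0*(1.1909 - 1.1909) = 1.1909
  grad(y) = 27.6726, v = y - alpha*grad = -0.0848
  prox(v) = soft_thresh(-0.0848, 0.0447) = -0.0401
Iteration 2: beta = 0.3333, y = -0.0401 + 0.3333*(-0.0401 - 1.1909) = -0.4504
  grad(y) = 4.6941, v = y - alpha*grad = -0.6668
  prox(v) = soft_thresh(-0.6668, 0.0447) = -0.6221
Iteration 3: beta = 0.5, y = -0.6221 + 0.5*(-0.6221 + 0.0401) = -0.9131
  grad(y) = -1.7835, v = y - alpha*grad = -0.8309
  prox(v) = soft_thresh(-0.8309, 0.0447) = -0.7862
f(x_3) = 7*(-0.7862)^2 + 11*(-0.7862) + 0.97*|-0.7862| = -3.5588


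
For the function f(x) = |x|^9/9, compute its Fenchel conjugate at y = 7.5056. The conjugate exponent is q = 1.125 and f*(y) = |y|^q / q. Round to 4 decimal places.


The conjugate exponent q satisfies 1/p + 1/q = 1.
p = 9, so q = 9/(9 - 1) = 1.125
|y|^q = 7.5056^1.125 = 9.6563
f*(7.5056) = 9.6563 / 1.125 = 8.5833


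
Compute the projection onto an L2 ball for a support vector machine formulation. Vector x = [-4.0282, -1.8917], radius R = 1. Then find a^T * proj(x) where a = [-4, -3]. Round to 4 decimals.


Step 1: Compute ||x|| (intermediates to 6 decimals).
||x|| = sqrt((-4.0282)^2 + (-1.8917)^2) = 4.450272
Step 2: Project.
Since ||x|| > R, scale = R/||x|| = 1/4.450272 = 0.224705, proj(x) = scale * x
proj(x) = [-0.905157, -0.425074]
Step 3: Dot product.
a^T * proj(x) = -4*(-0.905157) - 3*(-0.425074) = 4.8959


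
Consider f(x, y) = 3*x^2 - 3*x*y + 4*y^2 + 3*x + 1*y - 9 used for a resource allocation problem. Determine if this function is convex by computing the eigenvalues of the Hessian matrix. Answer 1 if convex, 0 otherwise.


The Hessian of f(x,y) = 3*x^2 - 3*x*y + 4*y^2 + 3*x + 1*y - 9 is:
H = [[6, -3], [-3, 8]]
Trace = 6 + 8 = 14
Determinant = 6*8 - (-3)^2 = 39
Discriminant = (14)^2 - 4*39 = 40.0
Eigenvalues: lambda_1 = 3.8377, lambda_2 = 10.1623
The function is convex.

1


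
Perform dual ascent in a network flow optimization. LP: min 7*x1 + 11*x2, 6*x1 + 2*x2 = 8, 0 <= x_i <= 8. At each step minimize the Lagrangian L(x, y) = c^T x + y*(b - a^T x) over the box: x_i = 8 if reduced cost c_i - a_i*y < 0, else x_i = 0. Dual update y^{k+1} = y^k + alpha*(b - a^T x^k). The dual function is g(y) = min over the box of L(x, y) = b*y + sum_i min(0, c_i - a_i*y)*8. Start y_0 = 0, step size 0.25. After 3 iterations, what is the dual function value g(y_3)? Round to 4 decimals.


Dual ascent for LP: min 7*x1 + 11*x2, 6*x1 + 2*x2 = 8, 0 <= x_i <= 8
Step 1: y^k = 0.0, reduced costs: (7.0, 11.0)
  x^k = (0.0, 0.0), subgradient = b - a^T x = 8.0
  y^{k+1} = 0.0 + 0.25*8.0 = 2.0
Step 2: y^k = 2.0, reduced costs: (-5.0, 7.0)
  x^k = (8.0, 0.0), subgradient = b - a^T x = -40.0
  y^{k+1} = 2.0 + 0.25*-40.0 = -8.0
Step 3: y^k = -8.0, reduced costs: (55.0, 27.0)
  x^k = (0.0, 0.0), subgradient = b - a^T x = 8.0
  y^{k+1} = -8.0 + 0.25*8.0 = -6.0
Dual objective at y_3 = -6.0: reduced costs (43.0, 23.0), box minimizer x = (0.0, 0.0)
g(y_3) = b*y + (c1 - a1*y)*x1 + (c2 - a2*y)*x2 = 8*(-6.0) + 43.0*0.0 + 23.0*0.0 = -48.0 + 0.0 + 0.0 = -48.0


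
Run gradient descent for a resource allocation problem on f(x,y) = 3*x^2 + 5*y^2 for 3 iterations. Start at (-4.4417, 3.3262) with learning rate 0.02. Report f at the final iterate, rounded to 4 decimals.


Gradient descent on f(x,y) = 3*x^2 + 5*y^2.
Starting point: (-4.4417, 3.3262), alpha = 0.02
Step 1: grad_x = 2*3*-4.4417 = -26.6502, grad_y = 2*5*3.3262 = 33.262
  x_1 = -4.4417 - 0.02*-26.6502 = -3.9087
  y_1 = 3.3262 - 0.02*33.262 = 2.661
Step 2: grad_x = 2*3*-3.9087 = -23.4522, grad_y = 2*5*2.661 = 26.6096
  x_2 = -3.9087 - 0.02*-23.4522 = -3.4397
  y_2 = 2.661 - 0.02*26.6096 = 2.1288
Step 3: grad_x = 2*3*-3.4397 = -20.6379, grad_y = 2*5*2.1288 = 21.2877
  x_3 = -3.4397 - 0.02*-20.6379 = -3.0269
  y_3 = 2.1288 - 0.02*21.2877 = 1.703
f(-3.0269, 1.703) = 3*(-3.0269)^2 + 5*1.703^2 = 41.9876


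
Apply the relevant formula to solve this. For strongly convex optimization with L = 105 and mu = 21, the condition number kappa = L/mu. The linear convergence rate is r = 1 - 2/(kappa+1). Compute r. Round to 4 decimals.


Step 1: Compute the condition number.
kappa = L/mu = 105/21 = 5.0
Step 2: Compute the convergence rate.
r = 1 - 2/(kappa + 1) = 1 - 2*mu/(L + mu) = (L - mu)/(L + mu) = 84/126 = 0.6667


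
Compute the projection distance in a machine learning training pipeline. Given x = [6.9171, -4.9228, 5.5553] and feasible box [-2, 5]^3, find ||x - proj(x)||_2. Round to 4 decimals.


Project each component onto [-2, 5].
clip(6.9171) = 5.0, clip(-4.9228) = -2.0, clip(5.5553) = 5.0
Projection = [5.0, -2.0, 5.0]
Squared diffs: [3.6753, 8.5428, 0.3084]
Distance = sqrt(12.5265) = 3.5393


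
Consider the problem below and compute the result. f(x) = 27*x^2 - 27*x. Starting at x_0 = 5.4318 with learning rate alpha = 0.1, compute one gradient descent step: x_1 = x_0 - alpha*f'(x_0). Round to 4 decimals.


We compute the gradient at x_0 and apply the update.
f'(x) = 54*x - 27
f'(5.4318) = 54*5.4318 - 27 = 266.3172
x_1 = 5.4318 - 0.1*266.3172 = -21.1999


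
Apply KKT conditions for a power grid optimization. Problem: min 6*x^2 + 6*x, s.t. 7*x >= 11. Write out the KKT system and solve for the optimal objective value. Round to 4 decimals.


Step 1: Try lambda = 0 (constraint inactive).
x_unc = -6/(2*6) = -0.5
Check: 7*-0.5 = -3.5 < 11 -- violated!
Step 2: Constraint must be active: 7*x = 11
x* = 11/7 = 1.5714 (rounded; the exact value 11/7 is used below)
lambda = (2*6*(11/7) + 6)/7 = 3.551
Step 3: Compute optimal value.
f(x*) = 6*(11/7)^2 + 6*(11/7) = 24.2449


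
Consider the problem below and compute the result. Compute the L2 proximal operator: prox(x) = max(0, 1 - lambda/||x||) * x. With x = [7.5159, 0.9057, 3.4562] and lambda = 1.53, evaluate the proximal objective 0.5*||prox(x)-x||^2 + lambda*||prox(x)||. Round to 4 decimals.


Step 1: Compute ||x||.
||x|| = 8.3219
Step 2: Compute scaling factor.
scale = max(0, 1 - 1.53/8.3219) = 0.8161
Step 3: prox(x) = [6.1341, 0.7392, 2.8208]
||prox(x)|| = 6.7919
Step 4: Proximal objective.
0.5*||prox-x||^2 = 1.1705
lambda*||prox|| = 10.3916
Total = 11.5621
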